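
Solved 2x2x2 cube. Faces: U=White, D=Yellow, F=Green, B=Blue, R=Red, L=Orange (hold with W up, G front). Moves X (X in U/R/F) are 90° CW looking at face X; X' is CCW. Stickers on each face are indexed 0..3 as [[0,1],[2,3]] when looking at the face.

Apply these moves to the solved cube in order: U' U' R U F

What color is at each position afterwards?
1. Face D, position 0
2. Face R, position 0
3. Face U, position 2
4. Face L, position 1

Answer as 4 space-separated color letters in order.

Answer: R G O Y

Derivation:
After move 1 (U'): U=WWWW F=OOGG R=GGRR B=RRBB L=BBOO
After move 2 (U'): U=WWWW F=BBGG R=OORR B=GGBB L=RROO
After move 3 (R): R=RORO U=WBWG F=BYGY D=YBYG B=WGWB
After move 4 (U): U=WWGB F=ROGY R=WGRO B=RRWB L=BYOO
After move 5 (F): F=GRYO U=WWOY R=GGBO D=RWYG L=BYOB
Query 1: D[0] = R
Query 2: R[0] = G
Query 3: U[2] = O
Query 4: L[1] = Y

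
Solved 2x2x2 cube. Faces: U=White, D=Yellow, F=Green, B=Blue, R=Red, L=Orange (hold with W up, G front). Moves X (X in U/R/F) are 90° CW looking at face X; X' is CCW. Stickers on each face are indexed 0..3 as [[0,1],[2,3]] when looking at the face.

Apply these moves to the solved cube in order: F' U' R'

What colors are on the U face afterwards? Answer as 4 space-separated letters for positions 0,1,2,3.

Answer: W B W Y

Derivation:
After move 1 (F'): F=GGGG U=WWRR R=YRYR D=OOYY L=OWOW
After move 2 (U'): U=WRWR F=OWGG R=GGYR B=YRBB L=BBOW
After move 3 (R'): R=GRGY U=WBWY F=ORGR D=OWYG B=YROB
Query: U face = WBWY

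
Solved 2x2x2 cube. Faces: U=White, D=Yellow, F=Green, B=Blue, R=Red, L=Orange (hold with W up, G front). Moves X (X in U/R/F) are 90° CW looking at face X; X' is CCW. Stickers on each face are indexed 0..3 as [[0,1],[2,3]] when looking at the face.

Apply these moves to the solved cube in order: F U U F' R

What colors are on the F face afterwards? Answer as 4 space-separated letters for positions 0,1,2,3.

After move 1 (F): F=GGGG U=WWOO R=WRWR D=RRYY L=OYOY
After move 2 (U): U=OWOW F=WRGG R=BBWR B=OYBB L=GGOY
After move 3 (U): U=OOWW F=BBGG R=OYWR B=GGBB L=WROY
After move 4 (F'): F=BGBG U=OOOW R=RYRR D=RYYY L=WWOW
After move 5 (R): R=RRRY U=OGOG F=BYBY D=RBYG B=WGOB
Query: F face = BYBY

Answer: B Y B Y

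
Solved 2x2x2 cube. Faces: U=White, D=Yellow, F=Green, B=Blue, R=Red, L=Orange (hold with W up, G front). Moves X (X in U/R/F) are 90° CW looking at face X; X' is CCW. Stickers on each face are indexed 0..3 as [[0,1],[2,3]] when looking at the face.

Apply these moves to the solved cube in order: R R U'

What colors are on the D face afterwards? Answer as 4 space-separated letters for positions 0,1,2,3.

Answer: Y W Y W

Derivation:
After move 1 (R): R=RRRR U=WGWG F=GYGY D=YBYB B=WBWB
After move 2 (R): R=RRRR U=WYWY F=GBGB D=YWYW B=GBGB
After move 3 (U'): U=YYWW F=OOGB R=GBRR B=RRGB L=GBOO
Query: D face = YWYW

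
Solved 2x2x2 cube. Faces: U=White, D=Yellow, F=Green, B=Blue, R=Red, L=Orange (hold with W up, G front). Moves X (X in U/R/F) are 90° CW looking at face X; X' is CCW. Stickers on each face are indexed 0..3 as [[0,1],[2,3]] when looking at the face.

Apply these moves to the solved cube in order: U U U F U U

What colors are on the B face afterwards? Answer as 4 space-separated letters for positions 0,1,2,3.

Answer: G O B B

Derivation:
After move 1 (U): U=WWWW F=RRGG R=BBRR B=OOBB L=GGOO
After move 2 (U): U=WWWW F=BBGG R=OORR B=GGBB L=RROO
After move 3 (U): U=WWWW F=OOGG R=GGRR B=RRBB L=BBOO
After move 4 (F): F=GOGO U=WWOB R=WGWR D=RGYY L=BYOY
After move 5 (U): U=OWBW F=WGGO R=RRWR B=BYBB L=GOOY
After move 6 (U): U=BOWW F=RRGO R=BYWR B=GOBB L=WGOY
Query: B face = GOBB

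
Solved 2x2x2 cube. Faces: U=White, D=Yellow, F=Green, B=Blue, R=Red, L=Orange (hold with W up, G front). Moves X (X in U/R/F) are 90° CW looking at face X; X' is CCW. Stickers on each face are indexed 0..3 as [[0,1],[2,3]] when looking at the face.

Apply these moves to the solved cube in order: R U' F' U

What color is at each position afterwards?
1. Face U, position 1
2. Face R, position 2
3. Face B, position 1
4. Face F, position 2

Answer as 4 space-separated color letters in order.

After move 1 (R): R=RRRR U=WGWG F=GYGY D=YBYB B=WBWB
After move 2 (U'): U=GGWW F=OOGY R=GYRR B=RRWB L=WBOO
After move 3 (F'): F=OYOG U=GGGR R=BYYR D=BOYB L=WWOW
After move 4 (U): U=GGRG F=BYOG R=RRYR B=WWWB L=OYOW
Query 1: U[1] = G
Query 2: R[2] = Y
Query 3: B[1] = W
Query 4: F[2] = O

Answer: G Y W O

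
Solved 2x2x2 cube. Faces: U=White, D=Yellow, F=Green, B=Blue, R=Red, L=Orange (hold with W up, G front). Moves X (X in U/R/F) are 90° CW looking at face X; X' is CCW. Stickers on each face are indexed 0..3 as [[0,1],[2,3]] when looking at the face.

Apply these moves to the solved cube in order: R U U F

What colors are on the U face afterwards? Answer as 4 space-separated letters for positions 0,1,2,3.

After move 1 (R): R=RRRR U=WGWG F=GYGY D=YBYB B=WBWB
After move 2 (U): U=WWGG F=RRGY R=WBRR B=OOWB L=GYOO
After move 3 (U): U=GWGW F=WBGY R=OORR B=GYWB L=RROO
After move 4 (F): F=GWYB U=GWOR R=GOWR D=ROYB L=RYOB
Query: U face = GWOR

Answer: G W O R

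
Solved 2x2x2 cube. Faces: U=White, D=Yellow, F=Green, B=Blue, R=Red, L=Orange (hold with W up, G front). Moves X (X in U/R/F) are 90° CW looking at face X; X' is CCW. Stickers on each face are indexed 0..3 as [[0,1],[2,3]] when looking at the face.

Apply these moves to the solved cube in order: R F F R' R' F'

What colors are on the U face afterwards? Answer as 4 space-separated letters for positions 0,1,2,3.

After move 1 (R): R=RRRR U=WGWG F=GYGY D=YBYB B=WBWB
After move 2 (F): F=GGYY U=WGOO R=WRGR D=RRYB L=OYOB
After move 3 (F): F=YGYG U=WGBY R=OROR D=GWYB L=OROR
After move 4 (R'): R=RROO U=WWBW F=YGYY D=GGYG B=BBWB
After move 5 (R'): R=RORO U=WWBB F=YWYW D=GGYY B=GBGB
After move 6 (F'): F=WWYY U=WWRR R=GOGO D=RRYY L=OBOB
Query: U face = WWRR

Answer: W W R R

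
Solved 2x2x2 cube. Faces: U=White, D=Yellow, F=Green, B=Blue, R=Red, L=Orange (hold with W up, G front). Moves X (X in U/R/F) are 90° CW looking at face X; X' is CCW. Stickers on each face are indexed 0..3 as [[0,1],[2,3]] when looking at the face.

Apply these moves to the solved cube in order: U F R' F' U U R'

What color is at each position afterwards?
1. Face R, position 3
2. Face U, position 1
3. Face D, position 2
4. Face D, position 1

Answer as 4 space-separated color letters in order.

Answer: R B Y O

Derivation:
After move 1 (U): U=WWWW F=RRGG R=BBRR B=OOBB L=GGOO
After move 2 (F): F=GRGR U=WWOG R=WBWR D=RBYY L=GYOY
After move 3 (R'): R=BRWW U=WBOO F=GWGG D=RRYR B=YOBB
After move 4 (F'): F=WGGG U=WBBW R=RRRW D=YYYR L=GOOO
After move 5 (U): U=BWWB F=RRGG R=YORW B=GOBB L=WGOO
After move 6 (U): U=WBBW F=YOGG R=GORW B=WGBB L=RROO
After move 7 (R'): R=OWGR U=WBBW F=YBGW D=YOYG B=RGYB
Query 1: R[3] = R
Query 2: U[1] = B
Query 3: D[2] = Y
Query 4: D[1] = O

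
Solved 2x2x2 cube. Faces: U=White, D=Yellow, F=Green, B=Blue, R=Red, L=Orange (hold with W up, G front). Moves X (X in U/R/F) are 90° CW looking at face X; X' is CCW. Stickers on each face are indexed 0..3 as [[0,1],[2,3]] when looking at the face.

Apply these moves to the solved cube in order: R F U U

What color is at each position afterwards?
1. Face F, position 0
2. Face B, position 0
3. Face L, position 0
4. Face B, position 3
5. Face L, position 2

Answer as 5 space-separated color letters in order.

After move 1 (R): R=RRRR U=WGWG F=GYGY D=YBYB B=WBWB
After move 2 (F): F=GGYY U=WGOO R=WRGR D=RRYB L=OYOB
After move 3 (U): U=OWOG F=WRYY R=WBGR B=OYWB L=GGOB
After move 4 (U): U=OOGW F=WBYY R=OYGR B=GGWB L=WROB
Query 1: F[0] = W
Query 2: B[0] = G
Query 3: L[0] = W
Query 4: B[3] = B
Query 5: L[2] = O

Answer: W G W B O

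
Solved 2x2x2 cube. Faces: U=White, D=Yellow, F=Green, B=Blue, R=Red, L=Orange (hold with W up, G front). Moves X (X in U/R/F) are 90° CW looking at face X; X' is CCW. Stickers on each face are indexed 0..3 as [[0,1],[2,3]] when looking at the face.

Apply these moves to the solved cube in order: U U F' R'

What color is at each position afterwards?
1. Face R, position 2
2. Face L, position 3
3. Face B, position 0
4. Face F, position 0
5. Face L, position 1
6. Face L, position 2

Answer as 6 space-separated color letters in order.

After move 1 (U): U=WWWW F=RRGG R=BBRR B=OOBB L=GGOO
After move 2 (U): U=WWWW F=BBGG R=OORR B=GGBB L=RROO
After move 3 (F'): F=BGBG U=WWOR R=YOYR D=ROYY L=RWOW
After move 4 (R'): R=ORYY U=WBOG F=BWBR D=RGYG B=YGOB
Query 1: R[2] = Y
Query 2: L[3] = W
Query 3: B[0] = Y
Query 4: F[0] = B
Query 5: L[1] = W
Query 6: L[2] = O

Answer: Y W Y B W O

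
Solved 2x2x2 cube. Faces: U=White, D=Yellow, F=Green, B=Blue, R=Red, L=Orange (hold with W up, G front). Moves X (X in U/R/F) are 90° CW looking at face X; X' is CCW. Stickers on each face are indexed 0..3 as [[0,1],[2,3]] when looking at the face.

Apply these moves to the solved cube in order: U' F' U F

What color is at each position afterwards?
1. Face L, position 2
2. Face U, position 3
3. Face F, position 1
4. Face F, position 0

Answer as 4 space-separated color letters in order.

Answer: O G Y O

Derivation:
After move 1 (U'): U=WWWW F=OOGG R=GGRR B=RRBB L=BBOO
After move 2 (F'): F=OGOG U=WWGR R=YGYR D=BOYY L=BWOW
After move 3 (U): U=GWRW F=YGOG R=RRYR B=BWBB L=OGOW
After move 4 (F): F=OYGG U=GWWG R=RRWR D=YRYY L=OBOO
Query 1: L[2] = O
Query 2: U[3] = G
Query 3: F[1] = Y
Query 4: F[0] = O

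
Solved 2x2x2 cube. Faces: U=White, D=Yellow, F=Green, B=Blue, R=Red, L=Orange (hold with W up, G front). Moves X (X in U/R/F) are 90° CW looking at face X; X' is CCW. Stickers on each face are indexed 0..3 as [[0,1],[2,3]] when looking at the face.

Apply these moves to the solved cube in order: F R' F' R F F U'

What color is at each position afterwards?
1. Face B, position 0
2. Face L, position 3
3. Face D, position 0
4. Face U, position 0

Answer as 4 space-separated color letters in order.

Answer: O R G O

Derivation:
After move 1 (F): F=GGGG U=WWOO R=WRWR D=RRYY L=OYOY
After move 2 (R'): R=RRWW U=WBOB F=GWGO D=RGYG B=YBRB
After move 3 (F'): F=WOGG U=WBRW R=GRRW D=YYYG L=OBOO
After move 4 (R): R=RGWR U=WORG F=WYGG D=YRYY B=WBBB
After move 5 (F): F=GWGY U=WOOB R=RGGR D=WRYY L=OYOR
After move 6 (F): F=GGYW U=WORY R=OGBR D=GRYY L=OWOR
After move 7 (U'): U=OYWR F=OWYW R=GGBR B=OGBB L=WBOR
Query 1: B[0] = O
Query 2: L[3] = R
Query 3: D[0] = G
Query 4: U[0] = O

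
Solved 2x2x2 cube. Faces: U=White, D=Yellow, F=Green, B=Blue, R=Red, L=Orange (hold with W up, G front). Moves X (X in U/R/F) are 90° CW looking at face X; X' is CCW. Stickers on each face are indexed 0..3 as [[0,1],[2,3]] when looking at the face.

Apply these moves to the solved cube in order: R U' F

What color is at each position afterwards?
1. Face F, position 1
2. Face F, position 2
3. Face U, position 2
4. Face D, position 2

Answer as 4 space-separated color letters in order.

Answer: O Y O Y

Derivation:
After move 1 (R): R=RRRR U=WGWG F=GYGY D=YBYB B=WBWB
After move 2 (U'): U=GGWW F=OOGY R=GYRR B=RRWB L=WBOO
After move 3 (F): F=GOYO U=GGOB R=WYWR D=RGYB L=WYOB
Query 1: F[1] = O
Query 2: F[2] = Y
Query 3: U[2] = O
Query 4: D[2] = Y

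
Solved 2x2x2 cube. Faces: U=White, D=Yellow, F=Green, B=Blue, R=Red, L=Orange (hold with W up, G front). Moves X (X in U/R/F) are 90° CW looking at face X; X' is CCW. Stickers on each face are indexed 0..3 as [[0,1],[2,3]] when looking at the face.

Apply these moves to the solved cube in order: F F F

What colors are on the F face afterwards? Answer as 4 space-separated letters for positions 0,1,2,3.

Answer: G G G G

Derivation:
After move 1 (F): F=GGGG U=WWOO R=WRWR D=RRYY L=OYOY
After move 2 (F): F=GGGG U=WWYY R=OROR D=WWYY L=OROR
After move 3 (F): F=GGGG U=WWRR R=YRYR D=OOYY L=OWOW
Query: F face = GGGG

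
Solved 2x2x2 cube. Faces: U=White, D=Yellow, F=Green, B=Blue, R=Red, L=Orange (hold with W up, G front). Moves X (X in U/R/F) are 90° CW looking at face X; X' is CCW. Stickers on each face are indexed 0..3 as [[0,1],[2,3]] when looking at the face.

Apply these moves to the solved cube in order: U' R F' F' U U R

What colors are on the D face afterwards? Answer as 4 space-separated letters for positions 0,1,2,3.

After move 1 (U'): U=WWWW F=OOGG R=GGRR B=RRBB L=BBOO
After move 2 (R): R=RGRG U=WOWG F=OYGY D=YBYR B=WRWB
After move 3 (F'): F=YYOG U=WORR R=BGYG D=BOYR L=BGOW
After move 4 (F'): F=YGYO U=WOBY R=OGBG D=GWYR L=BROR
After move 5 (U): U=BWYO F=OGYO R=WRBG B=BRWB L=YGOR
After move 6 (U): U=YBOW F=WRYO R=BRBG B=YGWB L=OGOR
After move 7 (R): R=BBGR U=YROO F=WWYR D=GWYY B=WGBB
Query: D face = GWYY

Answer: G W Y Y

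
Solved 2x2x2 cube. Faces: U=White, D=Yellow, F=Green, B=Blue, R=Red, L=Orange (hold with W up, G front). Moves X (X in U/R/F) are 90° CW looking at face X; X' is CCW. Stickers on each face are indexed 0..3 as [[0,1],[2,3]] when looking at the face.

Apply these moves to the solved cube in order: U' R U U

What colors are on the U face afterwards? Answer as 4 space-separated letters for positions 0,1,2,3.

Answer: G W O W

Derivation:
After move 1 (U'): U=WWWW F=OOGG R=GGRR B=RRBB L=BBOO
After move 2 (R): R=RGRG U=WOWG F=OYGY D=YBYR B=WRWB
After move 3 (U): U=WWGO F=RGGY R=WRRG B=BBWB L=OYOO
After move 4 (U): U=GWOW F=WRGY R=BBRG B=OYWB L=RGOO
Query: U face = GWOW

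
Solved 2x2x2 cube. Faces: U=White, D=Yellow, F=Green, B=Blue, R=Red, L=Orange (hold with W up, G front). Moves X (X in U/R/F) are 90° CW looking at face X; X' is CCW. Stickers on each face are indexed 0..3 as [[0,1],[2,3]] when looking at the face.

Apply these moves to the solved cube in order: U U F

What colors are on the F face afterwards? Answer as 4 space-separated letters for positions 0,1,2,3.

Answer: G B G B

Derivation:
After move 1 (U): U=WWWW F=RRGG R=BBRR B=OOBB L=GGOO
After move 2 (U): U=WWWW F=BBGG R=OORR B=GGBB L=RROO
After move 3 (F): F=GBGB U=WWOR R=WOWR D=ROYY L=RYOY
Query: F face = GBGB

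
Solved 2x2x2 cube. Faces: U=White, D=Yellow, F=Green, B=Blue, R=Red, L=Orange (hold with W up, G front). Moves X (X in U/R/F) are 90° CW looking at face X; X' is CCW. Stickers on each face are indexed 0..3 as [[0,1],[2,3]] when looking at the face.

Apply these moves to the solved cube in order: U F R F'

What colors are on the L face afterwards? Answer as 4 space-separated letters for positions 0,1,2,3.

Answer: G R O O

Derivation:
After move 1 (U): U=WWWW F=RRGG R=BBRR B=OOBB L=GGOO
After move 2 (F): F=GRGR U=WWOG R=WBWR D=RBYY L=GYOY
After move 3 (R): R=WWRB U=WROR F=GBGY D=RBYO B=GOWB
After move 4 (F'): F=BYGG U=WRWR R=BWRB D=YYYO L=GROO
Query: L face = GROO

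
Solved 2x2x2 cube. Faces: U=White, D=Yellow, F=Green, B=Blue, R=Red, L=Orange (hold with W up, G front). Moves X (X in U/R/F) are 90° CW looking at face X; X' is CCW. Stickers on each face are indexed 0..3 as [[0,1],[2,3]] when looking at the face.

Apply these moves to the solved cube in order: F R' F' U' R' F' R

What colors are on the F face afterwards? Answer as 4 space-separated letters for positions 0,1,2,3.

After move 1 (F): F=GGGG U=WWOO R=WRWR D=RRYY L=OYOY
After move 2 (R'): R=RRWW U=WBOB F=GWGO D=RGYG B=YBRB
After move 3 (F'): F=WOGG U=WBRW R=GRRW D=YYYG L=OBOO
After move 4 (U'): U=BWWR F=OBGG R=WORW B=GRRB L=YBOO
After move 5 (R'): R=OWWR U=BRWG F=OWGR D=YBYG B=GRYB
After move 6 (F'): F=WROG U=BROW R=BWYR D=BOYG L=YGOW
After move 7 (R): R=YBRW U=BROG F=WOOG D=BYYG B=WRRB
Query: F face = WOOG

Answer: W O O G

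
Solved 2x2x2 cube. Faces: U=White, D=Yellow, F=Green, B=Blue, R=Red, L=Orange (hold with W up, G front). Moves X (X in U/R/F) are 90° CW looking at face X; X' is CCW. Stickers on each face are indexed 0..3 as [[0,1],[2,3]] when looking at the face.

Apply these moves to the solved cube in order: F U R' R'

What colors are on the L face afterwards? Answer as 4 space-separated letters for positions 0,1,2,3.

After move 1 (F): F=GGGG U=WWOO R=WRWR D=RRYY L=OYOY
After move 2 (U): U=OWOW F=WRGG R=BBWR B=OYBB L=GGOY
After move 3 (R'): R=BRBW U=OBOO F=WWGW D=RRYG B=YYRB
After move 4 (R'): R=RWBB U=OROY F=WBGO D=RWYW B=GYRB
Query: L face = GGOY

Answer: G G O Y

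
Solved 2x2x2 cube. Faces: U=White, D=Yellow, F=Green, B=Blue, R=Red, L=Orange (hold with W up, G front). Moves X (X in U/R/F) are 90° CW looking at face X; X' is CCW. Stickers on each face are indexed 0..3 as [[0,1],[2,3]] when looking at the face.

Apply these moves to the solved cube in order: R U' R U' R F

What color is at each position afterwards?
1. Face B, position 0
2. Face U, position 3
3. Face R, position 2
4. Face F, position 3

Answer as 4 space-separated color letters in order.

Answer: W R B W

Derivation:
After move 1 (R): R=RRRR U=WGWG F=GYGY D=YBYB B=WBWB
After move 2 (U'): U=GGWW F=OOGY R=GYRR B=RRWB L=WBOO
After move 3 (R): R=RGRY U=GOWY F=OBGB D=YWYR B=WRGB
After move 4 (U'): U=OYGW F=WBGB R=OBRY B=RGGB L=WROO
After move 5 (R): R=ROYB U=OBGB F=WWGR D=YGYR B=WGYB
After move 6 (F): F=GWRW U=OBOR R=GOBB D=YRYR L=WYOG
Query 1: B[0] = W
Query 2: U[3] = R
Query 3: R[2] = B
Query 4: F[3] = W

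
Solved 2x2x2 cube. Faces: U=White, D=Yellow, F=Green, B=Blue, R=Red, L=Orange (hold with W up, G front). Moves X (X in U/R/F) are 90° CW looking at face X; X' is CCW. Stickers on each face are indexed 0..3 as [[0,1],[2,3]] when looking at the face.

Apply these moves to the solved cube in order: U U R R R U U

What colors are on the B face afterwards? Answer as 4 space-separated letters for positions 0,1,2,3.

Answer: B W Y B

Derivation:
After move 1 (U): U=WWWW F=RRGG R=BBRR B=OOBB L=GGOO
After move 2 (U): U=WWWW F=BBGG R=OORR B=GGBB L=RROO
After move 3 (R): R=RORO U=WBWG F=BYGY D=YBYG B=WGWB
After move 4 (R): R=RROO U=WYWY F=BBGG D=YWYW B=GGBB
After move 5 (R): R=OROR U=WBWG F=BWGW D=YBYG B=YGYB
After move 6 (U): U=WWGB F=ORGW R=YGOR B=RRYB L=BWOO
After move 7 (U): U=GWBW F=YGGW R=RROR B=BWYB L=OROO
Query: B face = BWYB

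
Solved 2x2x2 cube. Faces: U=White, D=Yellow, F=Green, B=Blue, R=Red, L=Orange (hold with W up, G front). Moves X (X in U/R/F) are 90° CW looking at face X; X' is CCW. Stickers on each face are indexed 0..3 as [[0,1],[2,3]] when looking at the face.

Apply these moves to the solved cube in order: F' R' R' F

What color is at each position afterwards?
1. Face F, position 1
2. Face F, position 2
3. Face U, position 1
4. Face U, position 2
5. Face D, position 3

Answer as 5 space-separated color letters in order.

Answer: G B O W R

Derivation:
After move 1 (F'): F=GGGG U=WWRR R=YRYR D=OOYY L=OWOW
After move 2 (R'): R=RRYY U=WBRB F=GWGR D=OGYG B=YBOB
After move 3 (R'): R=RYRY U=WORY F=GBGB D=OWYR B=GBGB
After move 4 (F): F=GGBB U=WOWW R=RYYY D=RRYR L=OOOW
Query 1: F[1] = G
Query 2: F[2] = B
Query 3: U[1] = O
Query 4: U[2] = W
Query 5: D[3] = R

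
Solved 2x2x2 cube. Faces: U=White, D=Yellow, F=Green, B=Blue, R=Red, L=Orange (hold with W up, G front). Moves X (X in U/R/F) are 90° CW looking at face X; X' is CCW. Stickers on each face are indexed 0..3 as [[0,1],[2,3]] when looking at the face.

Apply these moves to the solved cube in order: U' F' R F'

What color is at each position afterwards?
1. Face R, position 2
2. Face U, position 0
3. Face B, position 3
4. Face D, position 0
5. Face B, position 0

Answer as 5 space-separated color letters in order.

Answer: B W B W R

Derivation:
After move 1 (U'): U=WWWW F=OOGG R=GGRR B=RRBB L=BBOO
After move 2 (F'): F=OGOG U=WWGR R=YGYR D=BOYY L=BWOW
After move 3 (R): R=YYRG U=WGGG F=OOOY D=BBYR B=RRWB
After move 4 (F'): F=OYOO U=WGYR R=BYBG D=WWYR L=BGOG
Query 1: R[2] = B
Query 2: U[0] = W
Query 3: B[3] = B
Query 4: D[0] = W
Query 5: B[0] = R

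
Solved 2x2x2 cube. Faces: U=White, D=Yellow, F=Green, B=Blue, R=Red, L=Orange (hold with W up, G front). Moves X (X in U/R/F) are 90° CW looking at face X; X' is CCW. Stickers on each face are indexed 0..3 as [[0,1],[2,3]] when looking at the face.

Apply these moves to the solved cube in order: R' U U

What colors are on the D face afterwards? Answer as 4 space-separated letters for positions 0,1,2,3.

After move 1 (R'): R=RRRR U=WBWB F=GWGW D=YGYG B=YBYB
After move 2 (U): U=WWBB F=RRGW R=YBRR B=OOYB L=GWOO
After move 3 (U): U=BWBW F=YBGW R=OORR B=GWYB L=RROO
Query: D face = YGYG

Answer: Y G Y G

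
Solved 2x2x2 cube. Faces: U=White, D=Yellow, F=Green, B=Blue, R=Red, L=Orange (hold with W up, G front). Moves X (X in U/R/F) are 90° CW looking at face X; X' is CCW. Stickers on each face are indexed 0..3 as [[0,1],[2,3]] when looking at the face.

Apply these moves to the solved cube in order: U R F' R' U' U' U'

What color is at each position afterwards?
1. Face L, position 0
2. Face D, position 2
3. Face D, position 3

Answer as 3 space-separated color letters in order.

Answer: Y Y G

Derivation:
After move 1 (U): U=WWWW F=RRGG R=BBRR B=OOBB L=GGOO
After move 2 (R): R=RBRB U=WRWG F=RYGY D=YBYO B=WOWB
After move 3 (F'): F=YYRG U=WRRR R=BBYB D=GOYO L=GGOW
After move 4 (R'): R=BBBY U=WWRW F=YRRR D=GYYG B=OOOB
After move 5 (U'): U=WWWR F=GGRR R=YRBY B=BBOB L=OOOW
After move 6 (U'): U=WRWW F=OORR R=GGBY B=YROB L=BBOW
After move 7 (U'): U=RWWW F=BBRR R=OOBY B=GGOB L=YROW
Query 1: L[0] = Y
Query 2: D[2] = Y
Query 3: D[3] = G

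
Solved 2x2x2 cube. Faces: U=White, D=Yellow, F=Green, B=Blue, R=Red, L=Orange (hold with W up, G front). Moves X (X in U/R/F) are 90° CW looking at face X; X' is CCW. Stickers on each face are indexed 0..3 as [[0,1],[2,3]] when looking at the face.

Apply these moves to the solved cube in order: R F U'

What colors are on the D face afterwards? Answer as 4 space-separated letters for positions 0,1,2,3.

Answer: R R Y B

Derivation:
After move 1 (R): R=RRRR U=WGWG F=GYGY D=YBYB B=WBWB
After move 2 (F): F=GGYY U=WGOO R=WRGR D=RRYB L=OYOB
After move 3 (U'): U=GOWO F=OYYY R=GGGR B=WRWB L=WBOB
Query: D face = RRYB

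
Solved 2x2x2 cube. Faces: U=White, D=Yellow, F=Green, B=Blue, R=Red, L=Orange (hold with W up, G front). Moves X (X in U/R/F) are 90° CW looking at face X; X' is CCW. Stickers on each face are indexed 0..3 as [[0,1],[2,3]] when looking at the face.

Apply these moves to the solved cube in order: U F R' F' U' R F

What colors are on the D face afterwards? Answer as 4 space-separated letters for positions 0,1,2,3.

Answer: W R Y R

Derivation:
After move 1 (U): U=WWWW F=RRGG R=BBRR B=OOBB L=GGOO
After move 2 (F): F=GRGR U=WWOG R=WBWR D=RBYY L=GYOY
After move 3 (R'): R=BRWW U=WBOO F=GWGG D=RRYR B=YOBB
After move 4 (F'): F=WGGG U=WBBW R=RRRW D=YYYR L=GOOO
After move 5 (U'): U=BWWB F=GOGG R=WGRW B=RRBB L=YOOO
After move 6 (R): R=RWWG U=BOWG F=GYGR D=YBYR B=BRWB
After move 7 (F): F=GGRY U=BOOO R=WWGG D=WRYR L=YYOB
Query: D face = WRYR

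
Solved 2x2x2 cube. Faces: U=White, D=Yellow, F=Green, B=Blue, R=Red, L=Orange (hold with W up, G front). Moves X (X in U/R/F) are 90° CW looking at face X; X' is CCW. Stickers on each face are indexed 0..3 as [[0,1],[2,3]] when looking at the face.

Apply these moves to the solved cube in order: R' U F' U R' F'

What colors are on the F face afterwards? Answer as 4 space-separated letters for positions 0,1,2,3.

Answer: W W G R

Derivation:
After move 1 (R'): R=RRRR U=WBWB F=GWGW D=YGYG B=YBYB
After move 2 (U): U=WWBB F=RRGW R=YBRR B=OOYB L=GWOO
After move 3 (F'): F=RWRG U=WWYR R=GBYR D=WOYG L=GBOB
After move 4 (U): U=YWRW F=GBRG R=OOYR B=GBYB L=RWOB
After move 5 (R'): R=OROY U=YYRG F=GWRW D=WBYG B=GBOB
After move 6 (F'): F=WWGR U=YYOO R=BRWY D=WBYG L=RGOR
Query: F face = WWGR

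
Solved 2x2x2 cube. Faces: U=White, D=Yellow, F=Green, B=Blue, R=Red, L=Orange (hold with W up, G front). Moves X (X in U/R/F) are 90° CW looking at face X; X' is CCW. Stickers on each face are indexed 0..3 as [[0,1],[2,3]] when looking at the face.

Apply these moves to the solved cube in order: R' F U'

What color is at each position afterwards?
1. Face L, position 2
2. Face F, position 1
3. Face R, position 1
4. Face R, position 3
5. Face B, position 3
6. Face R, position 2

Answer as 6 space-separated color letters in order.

Answer: O Y G R B B

Derivation:
After move 1 (R'): R=RRRR U=WBWB F=GWGW D=YGYG B=YBYB
After move 2 (F): F=GGWW U=WBOO R=WRBR D=RRYG L=OYOG
After move 3 (U'): U=BOWO F=OYWW R=GGBR B=WRYB L=YBOG
Query 1: L[2] = O
Query 2: F[1] = Y
Query 3: R[1] = G
Query 4: R[3] = R
Query 5: B[3] = B
Query 6: R[2] = B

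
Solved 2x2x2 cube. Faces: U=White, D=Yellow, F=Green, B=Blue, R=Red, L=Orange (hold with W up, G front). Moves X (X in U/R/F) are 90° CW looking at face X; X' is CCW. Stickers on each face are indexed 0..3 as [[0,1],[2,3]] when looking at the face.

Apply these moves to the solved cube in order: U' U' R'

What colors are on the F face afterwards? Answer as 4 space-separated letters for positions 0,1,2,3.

Answer: B W G W

Derivation:
After move 1 (U'): U=WWWW F=OOGG R=GGRR B=RRBB L=BBOO
After move 2 (U'): U=WWWW F=BBGG R=OORR B=GGBB L=RROO
After move 3 (R'): R=OROR U=WBWG F=BWGW D=YBYG B=YGYB
Query: F face = BWGW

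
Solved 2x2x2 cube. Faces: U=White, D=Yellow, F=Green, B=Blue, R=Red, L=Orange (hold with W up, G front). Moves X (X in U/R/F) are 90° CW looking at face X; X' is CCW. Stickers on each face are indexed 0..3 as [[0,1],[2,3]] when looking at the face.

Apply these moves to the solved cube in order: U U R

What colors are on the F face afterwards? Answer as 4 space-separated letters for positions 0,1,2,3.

After move 1 (U): U=WWWW F=RRGG R=BBRR B=OOBB L=GGOO
After move 2 (U): U=WWWW F=BBGG R=OORR B=GGBB L=RROO
After move 3 (R): R=RORO U=WBWG F=BYGY D=YBYG B=WGWB
Query: F face = BYGY

Answer: B Y G Y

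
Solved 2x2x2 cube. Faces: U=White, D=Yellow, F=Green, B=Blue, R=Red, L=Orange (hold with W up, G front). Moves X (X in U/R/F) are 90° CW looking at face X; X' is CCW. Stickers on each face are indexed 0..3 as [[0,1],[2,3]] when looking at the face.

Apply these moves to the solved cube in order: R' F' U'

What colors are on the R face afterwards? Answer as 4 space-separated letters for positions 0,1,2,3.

Answer: W W Y R

Derivation:
After move 1 (R'): R=RRRR U=WBWB F=GWGW D=YGYG B=YBYB
After move 2 (F'): F=WWGG U=WBRR R=GRYR D=OOYG L=OBOW
After move 3 (U'): U=BRWR F=OBGG R=WWYR B=GRYB L=YBOW
Query: R face = WWYR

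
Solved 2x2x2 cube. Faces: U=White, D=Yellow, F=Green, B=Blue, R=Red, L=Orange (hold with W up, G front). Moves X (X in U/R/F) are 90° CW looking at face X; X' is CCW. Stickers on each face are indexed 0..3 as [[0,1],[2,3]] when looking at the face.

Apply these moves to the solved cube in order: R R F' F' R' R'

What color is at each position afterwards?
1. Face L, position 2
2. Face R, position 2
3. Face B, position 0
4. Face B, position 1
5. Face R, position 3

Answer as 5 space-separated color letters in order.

After move 1 (R): R=RRRR U=WGWG F=GYGY D=YBYB B=WBWB
After move 2 (R): R=RRRR U=WYWY F=GBGB D=YWYW B=GBGB
After move 3 (F'): F=BBGG U=WYRR R=WRYR D=OOYW L=OYOW
After move 4 (F'): F=BGBG U=WYWY R=OROR D=YWYW L=OROR
After move 5 (R'): R=RROO U=WGWG F=BYBY D=YGYG B=WBWB
After move 6 (R'): R=RORO U=WWWW F=BGBG D=YYYY B=GBGB
Query 1: L[2] = O
Query 2: R[2] = R
Query 3: B[0] = G
Query 4: B[1] = B
Query 5: R[3] = O

Answer: O R G B O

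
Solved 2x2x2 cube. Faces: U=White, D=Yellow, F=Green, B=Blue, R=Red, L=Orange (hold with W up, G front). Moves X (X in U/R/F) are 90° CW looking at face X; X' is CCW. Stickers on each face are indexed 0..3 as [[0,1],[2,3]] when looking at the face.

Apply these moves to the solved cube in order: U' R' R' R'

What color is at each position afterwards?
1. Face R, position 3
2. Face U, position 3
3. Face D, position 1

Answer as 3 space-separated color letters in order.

Answer: G G B

Derivation:
After move 1 (U'): U=WWWW F=OOGG R=GGRR B=RRBB L=BBOO
After move 2 (R'): R=GRGR U=WBWR F=OWGW D=YOYG B=YRYB
After move 3 (R'): R=RRGG U=WYWY F=OBGR D=YWYW B=GROB
After move 4 (R'): R=RGRG U=WOWG F=OYGY D=YBYR B=WRWB
Query 1: R[3] = G
Query 2: U[3] = G
Query 3: D[1] = B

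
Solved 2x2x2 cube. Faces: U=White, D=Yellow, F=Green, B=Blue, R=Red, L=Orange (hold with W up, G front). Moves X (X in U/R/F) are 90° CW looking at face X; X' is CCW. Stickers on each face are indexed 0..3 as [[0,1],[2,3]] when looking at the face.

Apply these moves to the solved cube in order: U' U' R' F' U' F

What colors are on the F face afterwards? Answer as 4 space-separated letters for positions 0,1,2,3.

Answer: B R G G

Derivation:
After move 1 (U'): U=WWWW F=OOGG R=GGRR B=RRBB L=BBOO
After move 2 (U'): U=WWWW F=BBGG R=OORR B=GGBB L=RROO
After move 3 (R'): R=OROR U=WBWG F=BWGW D=YBYG B=YGYB
After move 4 (F'): F=WWBG U=WBOO R=BRYR D=ROYG L=RGOW
After move 5 (U'): U=BOWO F=RGBG R=WWYR B=BRYB L=YGOW
After move 6 (F): F=BRGG U=BOWG R=WWOR D=YWYG L=YROO
Query: F face = BRGG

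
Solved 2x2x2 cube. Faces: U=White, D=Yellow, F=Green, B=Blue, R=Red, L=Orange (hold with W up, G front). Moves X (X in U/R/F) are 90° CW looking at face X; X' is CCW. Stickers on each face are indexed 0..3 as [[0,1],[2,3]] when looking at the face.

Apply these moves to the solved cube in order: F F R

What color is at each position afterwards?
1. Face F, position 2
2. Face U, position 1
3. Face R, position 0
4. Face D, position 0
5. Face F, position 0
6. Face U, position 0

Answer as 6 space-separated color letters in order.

After move 1 (F): F=GGGG U=WWOO R=WRWR D=RRYY L=OYOY
After move 2 (F): F=GGGG U=WWYY R=OROR D=WWYY L=OROR
After move 3 (R): R=OORR U=WGYG F=GWGY D=WBYB B=YBWB
Query 1: F[2] = G
Query 2: U[1] = G
Query 3: R[0] = O
Query 4: D[0] = W
Query 5: F[0] = G
Query 6: U[0] = W

Answer: G G O W G W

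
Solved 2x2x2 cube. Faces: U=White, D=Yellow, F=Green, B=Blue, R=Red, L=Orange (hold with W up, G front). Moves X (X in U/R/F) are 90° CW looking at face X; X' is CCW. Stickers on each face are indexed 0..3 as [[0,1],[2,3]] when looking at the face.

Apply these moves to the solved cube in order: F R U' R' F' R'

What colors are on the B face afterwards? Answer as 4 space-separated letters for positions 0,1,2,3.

Answer: Y W Y B

Derivation:
After move 1 (F): F=GGGG U=WWOO R=WRWR D=RRYY L=OYOY
After move 2 (R): R=WWRR U=WGOG F=GRGY D=RBYB B=OBWB
After move 3 (U'): U=GGWO F=OYGY R=GRRR B=WWWB L=OBOY
After move 4 (R'): R=RRGR U=GWWW F=OGGO D=RYYY B=BWBB
After move 5 (F'): F=GOOG U=GWRG R=YRRR D=BYYY L=OWOW
After move 6 (R'): R=RRYR U=GBRB F=GWOG D=BOYG B=YWYB
Query: B face = YWYB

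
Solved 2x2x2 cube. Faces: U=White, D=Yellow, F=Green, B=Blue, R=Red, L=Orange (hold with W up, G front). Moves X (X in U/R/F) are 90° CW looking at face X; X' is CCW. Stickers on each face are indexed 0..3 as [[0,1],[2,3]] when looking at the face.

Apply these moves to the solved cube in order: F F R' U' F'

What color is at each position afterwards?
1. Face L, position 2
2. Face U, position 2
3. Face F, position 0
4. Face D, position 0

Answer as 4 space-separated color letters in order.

Answer: O G R B

Derivation:
After move 1 (F): F=GGGG U=WWOO R=WRWR D=RRYY L=OYOY
After move 2 (F): F=GGGG U=WWYY R=OROR D=WWYY L=OROR
After move 3 (R'): R=RROO U=WBYB F=GWGY D=WGYG B=YBWB
After move 4 (U'): U=BBWY F=ORGY R=GWOO B=RRWB L=YBOR
After move 5 (F'): F=RYOG U=BBGO R=GWWO D=BRYG L=YYOW
Query 1: L[2] = O
Query 2: U[2] = G
Query 3: F[0] = R
Query 4: D[0] = B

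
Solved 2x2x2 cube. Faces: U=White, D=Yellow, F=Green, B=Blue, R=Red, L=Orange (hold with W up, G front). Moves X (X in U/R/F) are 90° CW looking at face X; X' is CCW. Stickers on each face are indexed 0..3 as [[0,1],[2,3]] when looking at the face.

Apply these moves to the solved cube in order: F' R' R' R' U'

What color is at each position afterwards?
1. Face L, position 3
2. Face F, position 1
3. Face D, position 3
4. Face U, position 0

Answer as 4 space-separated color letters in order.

Answer: W W B G

Derivation:
After move 1 (F'): F=GGGG U=WWRR R=YRYR D=OOYY L=OWOW
After move 2 (R'): R=RRYY U=WBRB F=GWGR D=OGYG B=YBOB
After move 3 (R'): R=RYRY U=WORY F=GBGB D=OWYR B=GBGB
After move 4 (R'): R=YYRR U=WGRG F=GOGY D=OBYB B=RBWB
After move 5 (U'): U=GGWR F=OWGY R=GORR B=YYWB L=RBOW
Query 1: L[3] = W
Query 2: F[1] = W
Query 3: D[3] = B
Query 4: U[0] = G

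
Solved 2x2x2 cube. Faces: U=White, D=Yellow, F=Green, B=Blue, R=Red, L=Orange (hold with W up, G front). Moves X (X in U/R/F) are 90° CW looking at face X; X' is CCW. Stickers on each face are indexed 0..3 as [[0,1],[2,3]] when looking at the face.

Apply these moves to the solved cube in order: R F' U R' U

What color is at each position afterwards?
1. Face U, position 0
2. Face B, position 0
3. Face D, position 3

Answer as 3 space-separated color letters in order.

Answer: R Y G

Derivation:
After move 1 (R): R=RRRR U=WGWG F=GYGY D=YBYB B=WBWB
After move 2 (F'): F=YYGG U=WGRR R=BRYR D=OOYB L=OGOW
After move 3 (U): U=RWRG F=BRGG R=WBYR B=OGWB L=YYOW
After move 4 (R'): R=BRWY U=RWRO F=BWGG D=ORYG B=BGOB
After move 5 (U): U=RROW F=BRGG R=BGWY B=YYOB L=BWOW
Query 1: U[0] = R
Query 2: B[0] = Y
Query 3: D[3] = G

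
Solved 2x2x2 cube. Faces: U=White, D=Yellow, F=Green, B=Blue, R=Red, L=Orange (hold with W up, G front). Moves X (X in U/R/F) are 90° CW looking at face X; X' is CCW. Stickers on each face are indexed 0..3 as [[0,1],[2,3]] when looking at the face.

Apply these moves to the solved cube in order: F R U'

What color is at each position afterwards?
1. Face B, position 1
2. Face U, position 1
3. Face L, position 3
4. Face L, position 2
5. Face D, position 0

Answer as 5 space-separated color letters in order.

Answer: W G Y O R

Derivation:
After move 1 (F): F=GGGG U=WWOO R=WRWR D=RRYY L=OYOY
After move 2 (R): R=WWRR U=WGOG F=GRGY D=RBYB B=OBWB
After move 3 (U'): U=GGWO F=OYGY R=GRRR B=WWWB L=OBOY
Query 1: B[1] = W
Query 2: U[1] = G
Query 3: L[3] = Y
Query 4: L[2] = O
Query 5: D[0] = R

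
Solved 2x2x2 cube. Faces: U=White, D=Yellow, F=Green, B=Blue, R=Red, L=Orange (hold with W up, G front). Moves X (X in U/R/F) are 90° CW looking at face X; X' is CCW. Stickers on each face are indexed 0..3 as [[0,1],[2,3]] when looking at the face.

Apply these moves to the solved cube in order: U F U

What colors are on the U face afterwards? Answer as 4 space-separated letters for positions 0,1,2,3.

Answer: O W G W

Derivation:
After move 1 (U): U=WWWW F=RRGG R=BBRR B=OOBB L=GGOO
After move 2 (F): F=GRGR U=WWOG R=WBWR D=RBYY L=GYOY
After move 3 (U): U=OWGW F=WBGR R=OOWR B=GYBB L=GROY
Query: U face = OWGW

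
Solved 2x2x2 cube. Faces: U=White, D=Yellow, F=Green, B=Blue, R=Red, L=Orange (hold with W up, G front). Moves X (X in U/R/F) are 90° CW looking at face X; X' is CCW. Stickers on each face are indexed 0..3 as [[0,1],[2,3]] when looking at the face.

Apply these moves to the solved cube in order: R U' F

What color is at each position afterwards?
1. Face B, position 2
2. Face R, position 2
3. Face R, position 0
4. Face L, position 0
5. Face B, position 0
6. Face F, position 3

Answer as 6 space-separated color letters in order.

Answer: W W W W R O

Derivation:
After move 1 (R): R=RRRR U=WGWG F=GYGY D=YBYB B=WBWB
After move 2 (U'): U=GGWW F=OOGY R=GYRR B=RRWB L=WBOO
After move 3 (F): F=GOYO U=GGOB R=WYWR D=RGYB L=WYOB
Query 1: B[2] = W
Query 2: R[2] = W
Query 3: R[0] = W
Query 4: L[0] = W
Query 5: B[0] = R
Query 6: F[3] = O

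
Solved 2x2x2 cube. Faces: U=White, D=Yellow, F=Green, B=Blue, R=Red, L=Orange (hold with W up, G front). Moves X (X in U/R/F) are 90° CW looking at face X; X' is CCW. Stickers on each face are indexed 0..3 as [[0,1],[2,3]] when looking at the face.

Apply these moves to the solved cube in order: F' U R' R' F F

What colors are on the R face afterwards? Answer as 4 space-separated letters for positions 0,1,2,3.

After move 1 (F'): F=GGGG U=WWRR R=YRYR D=OOYY L=OWOW
After move 2 (U): U=RWRW F=YRGG R=BBYR B=OWBB L=GGOW
After move 3 (R'): R=BRBY U=RBRO F=YWGW D=ORYG B=YWOB
After move 4 (R'): R=RYBB U=RORY F=YBGO D=OWYW B=GWRB
After move 5 (F): F=GYOB U=ROWG R=RYYB D=BRYW L=GOOW
After move 6 (F): F=OGBY U=ROWO R=WYGB D=YRYW L=GBOR
Query: R face = WYGB

Answer: W Y G B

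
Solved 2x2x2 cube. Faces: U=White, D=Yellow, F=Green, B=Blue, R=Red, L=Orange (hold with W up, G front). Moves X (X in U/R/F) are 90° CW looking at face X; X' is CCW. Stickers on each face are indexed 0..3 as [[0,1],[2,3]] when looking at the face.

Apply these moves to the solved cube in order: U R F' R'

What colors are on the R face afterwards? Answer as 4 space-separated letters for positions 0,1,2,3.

Answer: B B B Y

Derivation:
After move 1 (U): U=WWWW F=RRGG R=BBRR B=OOBB L=GGOO
After move 2 (R): R=RBRB U=WRWG F=RYGY D=YBYO B=WOWB
After move 3 (F'): F=YYRG U=WRRR R=BBYB D=GOYO L=GGOW
After move 4 (R'): R=BBBY U=WWRW F=YRRR D=GYYG B=OOOB
Query: R face = BBBY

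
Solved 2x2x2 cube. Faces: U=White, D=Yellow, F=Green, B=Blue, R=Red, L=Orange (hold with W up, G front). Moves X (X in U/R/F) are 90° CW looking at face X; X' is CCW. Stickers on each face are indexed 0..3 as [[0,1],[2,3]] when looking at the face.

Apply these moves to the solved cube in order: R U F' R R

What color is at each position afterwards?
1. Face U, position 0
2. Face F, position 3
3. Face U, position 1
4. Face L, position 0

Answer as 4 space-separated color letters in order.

After move 1 (R): R=RRRR U=WGWG F=GYGY D=YBYB B=WBWB
After move 2 (U): U=WWGG F=RRGY R=WBRR B=OOWB L=GYOO
After move 3 (F'): F=RYRG U=WWWR R=BBYR D=YOYB L=GGOG
After move 4 (R): R=YBRB U=WYWG F=RORB D=YWYO B=ROWB
After move 5 (R): R=RYBB U=WOWB F=RWRO D=YWYR B=GOYB
Query 1: U[0] = W
Query 2: F[3] = O
Query 3: U[1] = O
Query 4: L[0] = G

Answer: W O O G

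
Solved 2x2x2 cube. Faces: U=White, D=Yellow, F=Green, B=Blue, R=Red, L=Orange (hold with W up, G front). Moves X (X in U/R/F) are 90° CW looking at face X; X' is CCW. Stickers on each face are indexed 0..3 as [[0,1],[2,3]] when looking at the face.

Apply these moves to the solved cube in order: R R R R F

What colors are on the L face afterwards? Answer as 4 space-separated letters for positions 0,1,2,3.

Answer: O Y O Y

Derivation:
After move 1 (R): R=RRRR U=WGWG F=GYGY D=YBYB B=WBWB
After move 2 (R): R=RRRR U=WYWY F=GBGB D=YWYW B=GBGB
After move 3 (R): R=RRRR U=WBWB F=GWGW D=YGYG B=YBYB
After move 4 (R): R=RRRR U=WWWW F=GGGG D=YYYY B=BBBB
After move 5 (F): F=GGGG U=WWOO R=WRWR D=RRYY L=OYOY
Query: L face = OYOY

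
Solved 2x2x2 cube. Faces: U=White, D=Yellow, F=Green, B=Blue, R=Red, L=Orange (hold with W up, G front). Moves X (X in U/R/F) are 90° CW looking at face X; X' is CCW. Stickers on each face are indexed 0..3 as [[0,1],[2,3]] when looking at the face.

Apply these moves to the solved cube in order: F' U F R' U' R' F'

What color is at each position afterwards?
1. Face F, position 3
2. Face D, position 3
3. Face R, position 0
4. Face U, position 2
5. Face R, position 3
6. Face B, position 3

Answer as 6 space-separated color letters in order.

Answer: G G O W R B

Derivation:
After move 1 (F'): F=GGGG U=WWRR R=YRYR D=OOYY L=OWOW
After move 2 (U): U=RWRW F=YRGG R=BBYR B=OWBB L=GGOW
After move 3 (F): F=GYGR U=RWWG R=RBWR D=YBYY L=GOOO
After move 4 (R'): R=BRRW U=RBWO F=GWGG D=YYYR B=YWBB
After move 5 (U'): U=BORW F=GOGG R=GWRW B=BRBB L=YWOO
After move 6 (R'): R=WWGR U=BBRB F=GOGW D=YOYG B=RRYB
After move 7 (F'): F=OWGG U=BBWG R=OWYR D=WOYG L=YBOR
Query 1: F[3] = G
Query 2: D[3] = G
Query 3: R[0] = O
Query 4: U[2] = W
Query 5: R[3] = R
Query 6: B[3] = B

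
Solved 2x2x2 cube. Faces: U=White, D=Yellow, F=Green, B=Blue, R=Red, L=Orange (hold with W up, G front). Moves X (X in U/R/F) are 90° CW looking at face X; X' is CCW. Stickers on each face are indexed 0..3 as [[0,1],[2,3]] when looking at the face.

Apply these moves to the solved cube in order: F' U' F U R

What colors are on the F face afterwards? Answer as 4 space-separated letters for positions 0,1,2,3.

After move 1 (F'): F=GGGG U=WWRR R=YRYR D=OOYY L=OWOW
After move 2 (U'): U=WRWR F=OWGG R=GGYR B=YRBB L=BBOW
After move 3 (F): F=GOGW U=WRWB R=WGRR D=YGYY L=BOOO
After move 4 (U): U=WWBR F=WGGW R=YRRR B=BOBB L=GOOO
After move 5 (R): R=RYRR U=WGBW F=WGGY D=YBYB B=ROWB
Query: F face = WGGY

Answer: W G G Y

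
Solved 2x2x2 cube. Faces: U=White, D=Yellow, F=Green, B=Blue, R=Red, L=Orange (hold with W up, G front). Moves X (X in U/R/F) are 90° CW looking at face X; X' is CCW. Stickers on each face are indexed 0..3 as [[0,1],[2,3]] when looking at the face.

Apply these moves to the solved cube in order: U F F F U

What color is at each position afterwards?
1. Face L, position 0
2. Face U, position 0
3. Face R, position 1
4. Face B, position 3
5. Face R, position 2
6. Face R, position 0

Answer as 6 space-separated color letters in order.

Answer: R B O B Y O

Derivation:
After move 1 (U): U=WWWW F=RRGG R=BBRR B=OOBB L=GGOO
After move 2 (F): F=GRGR U=WWOG R=WBWR D=RBYY L=GYOY
After move 3 (F): F=GGRR U=WWYY R=OBGR D=WWYY L=GROB
After move 4 (F): F=RGRG U=WWBR R=YBYR D=GOYY L=GWOW
After move 5 (U): U=BWRW F=YBRG R=OOYR B=GWBB L=RGOW
Query 1: L[0] = R
Query 2: U[0] = B
Query 3: R[1] = O
Query 4: B[3] = B
Query 5: R[2] = Y
Query 6: R[0] = O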